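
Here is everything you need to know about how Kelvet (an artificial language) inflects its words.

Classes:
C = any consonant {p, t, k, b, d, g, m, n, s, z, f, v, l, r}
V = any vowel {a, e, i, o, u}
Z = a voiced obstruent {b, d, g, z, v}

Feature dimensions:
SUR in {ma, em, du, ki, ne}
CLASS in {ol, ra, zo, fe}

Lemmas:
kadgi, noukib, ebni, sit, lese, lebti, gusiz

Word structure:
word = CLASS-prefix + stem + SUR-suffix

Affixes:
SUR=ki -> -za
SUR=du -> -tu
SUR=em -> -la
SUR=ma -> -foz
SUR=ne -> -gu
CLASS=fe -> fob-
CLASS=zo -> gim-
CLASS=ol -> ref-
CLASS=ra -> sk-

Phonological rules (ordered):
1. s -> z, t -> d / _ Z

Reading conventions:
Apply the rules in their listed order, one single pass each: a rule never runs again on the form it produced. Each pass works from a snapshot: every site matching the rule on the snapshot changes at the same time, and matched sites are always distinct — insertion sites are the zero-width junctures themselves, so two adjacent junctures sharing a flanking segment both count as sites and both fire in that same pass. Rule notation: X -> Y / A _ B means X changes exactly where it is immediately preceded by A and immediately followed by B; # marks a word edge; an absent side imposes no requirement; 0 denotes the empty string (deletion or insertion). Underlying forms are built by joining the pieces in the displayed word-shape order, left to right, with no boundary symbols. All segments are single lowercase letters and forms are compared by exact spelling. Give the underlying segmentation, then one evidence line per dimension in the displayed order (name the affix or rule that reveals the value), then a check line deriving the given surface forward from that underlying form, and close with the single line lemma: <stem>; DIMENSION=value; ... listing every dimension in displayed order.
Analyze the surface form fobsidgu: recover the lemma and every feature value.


underlying: fob-sit-gu
SUR=ne - signalled by the affix -gu
CLASS=fe - signalled by the affix fob-
check: fobsitgu -> fobsidgu
lemma: sit; SUR=ne; CLASS=fe


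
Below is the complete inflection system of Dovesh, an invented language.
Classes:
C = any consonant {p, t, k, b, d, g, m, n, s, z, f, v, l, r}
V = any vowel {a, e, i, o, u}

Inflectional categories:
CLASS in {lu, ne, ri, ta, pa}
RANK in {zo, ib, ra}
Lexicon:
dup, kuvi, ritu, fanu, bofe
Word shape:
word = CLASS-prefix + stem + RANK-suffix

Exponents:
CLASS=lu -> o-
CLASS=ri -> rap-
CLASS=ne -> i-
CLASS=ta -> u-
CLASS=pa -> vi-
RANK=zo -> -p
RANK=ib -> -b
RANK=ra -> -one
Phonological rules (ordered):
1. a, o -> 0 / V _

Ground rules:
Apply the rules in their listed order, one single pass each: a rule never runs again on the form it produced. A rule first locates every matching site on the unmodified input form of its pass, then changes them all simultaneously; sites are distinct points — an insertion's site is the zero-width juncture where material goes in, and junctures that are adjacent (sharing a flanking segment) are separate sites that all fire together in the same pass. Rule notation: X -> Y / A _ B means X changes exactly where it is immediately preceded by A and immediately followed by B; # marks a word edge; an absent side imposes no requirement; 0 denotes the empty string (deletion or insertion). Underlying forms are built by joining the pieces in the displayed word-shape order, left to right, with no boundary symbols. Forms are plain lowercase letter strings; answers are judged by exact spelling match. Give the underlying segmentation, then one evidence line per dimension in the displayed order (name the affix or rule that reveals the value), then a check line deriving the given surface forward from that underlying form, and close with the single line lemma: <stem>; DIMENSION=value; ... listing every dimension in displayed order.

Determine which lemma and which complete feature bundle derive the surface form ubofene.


underlying: u-bofe-one
CLASS=ta - signalled by the affix u-
RANK=ra - signalled by the affix -one
check: ubofeone -> ubofene
lemma: bofe; CLASS=ta; RANK=ra


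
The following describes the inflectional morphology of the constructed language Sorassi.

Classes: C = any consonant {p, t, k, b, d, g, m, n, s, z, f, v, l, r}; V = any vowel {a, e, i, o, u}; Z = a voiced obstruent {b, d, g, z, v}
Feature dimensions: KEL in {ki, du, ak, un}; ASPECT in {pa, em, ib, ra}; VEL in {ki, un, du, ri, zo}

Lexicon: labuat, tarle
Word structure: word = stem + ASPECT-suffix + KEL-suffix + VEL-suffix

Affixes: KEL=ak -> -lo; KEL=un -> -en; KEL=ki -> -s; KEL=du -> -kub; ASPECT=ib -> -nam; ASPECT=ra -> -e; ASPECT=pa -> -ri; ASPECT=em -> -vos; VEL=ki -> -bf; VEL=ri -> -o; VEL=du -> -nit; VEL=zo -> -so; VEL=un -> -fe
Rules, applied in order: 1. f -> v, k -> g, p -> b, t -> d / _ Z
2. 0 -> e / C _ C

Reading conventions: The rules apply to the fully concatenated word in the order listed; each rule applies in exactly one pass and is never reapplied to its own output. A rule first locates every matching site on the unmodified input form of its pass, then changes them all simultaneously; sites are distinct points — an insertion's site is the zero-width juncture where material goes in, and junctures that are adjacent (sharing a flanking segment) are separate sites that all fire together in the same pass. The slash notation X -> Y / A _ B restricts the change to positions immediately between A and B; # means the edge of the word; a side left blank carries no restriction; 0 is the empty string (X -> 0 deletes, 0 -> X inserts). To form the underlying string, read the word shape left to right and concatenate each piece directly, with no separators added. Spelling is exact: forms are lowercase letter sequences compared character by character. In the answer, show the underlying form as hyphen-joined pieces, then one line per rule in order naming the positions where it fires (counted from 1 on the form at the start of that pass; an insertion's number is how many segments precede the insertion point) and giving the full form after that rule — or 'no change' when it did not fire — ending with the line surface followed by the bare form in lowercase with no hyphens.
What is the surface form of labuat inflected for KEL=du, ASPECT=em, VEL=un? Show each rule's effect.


underlying: labuat-vos-kub-fe
1. f -> v, k -> g, p -> b, t -> d / _ Z: fires at position(s) 6: labuadvoskubfe
2. 0 -> e / C _ C: inserts after position(s) 6, 9, 12: labuadevosekubefe
surface: labuadevosekubefe


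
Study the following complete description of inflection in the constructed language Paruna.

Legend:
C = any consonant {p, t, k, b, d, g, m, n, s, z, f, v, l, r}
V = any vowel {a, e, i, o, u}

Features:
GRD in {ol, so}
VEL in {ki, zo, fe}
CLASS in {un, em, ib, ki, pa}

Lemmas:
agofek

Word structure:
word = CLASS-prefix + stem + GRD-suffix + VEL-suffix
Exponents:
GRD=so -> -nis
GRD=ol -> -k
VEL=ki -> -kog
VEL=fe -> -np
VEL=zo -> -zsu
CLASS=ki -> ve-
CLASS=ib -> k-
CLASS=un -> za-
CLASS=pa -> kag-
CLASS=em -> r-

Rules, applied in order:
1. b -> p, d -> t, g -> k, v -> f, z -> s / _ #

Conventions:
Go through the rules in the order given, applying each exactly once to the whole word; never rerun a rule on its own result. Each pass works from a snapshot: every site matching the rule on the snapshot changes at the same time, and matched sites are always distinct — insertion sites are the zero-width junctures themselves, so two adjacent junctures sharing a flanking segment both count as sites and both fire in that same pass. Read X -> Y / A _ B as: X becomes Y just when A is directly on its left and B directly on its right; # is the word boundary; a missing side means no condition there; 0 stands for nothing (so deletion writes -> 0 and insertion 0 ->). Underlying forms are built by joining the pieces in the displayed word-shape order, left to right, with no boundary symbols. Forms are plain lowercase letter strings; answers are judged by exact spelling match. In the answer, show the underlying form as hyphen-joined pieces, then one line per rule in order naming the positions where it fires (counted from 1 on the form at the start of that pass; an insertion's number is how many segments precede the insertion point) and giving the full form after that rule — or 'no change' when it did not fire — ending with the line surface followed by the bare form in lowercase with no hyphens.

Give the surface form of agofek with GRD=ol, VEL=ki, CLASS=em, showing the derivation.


underlying: r-agofek-k-kog
1. b -> p, d -> t, g -> k, v -> f, z -> s / _ #: fires at position(s) 11: ragofekkkok
surface: ragofekkkok


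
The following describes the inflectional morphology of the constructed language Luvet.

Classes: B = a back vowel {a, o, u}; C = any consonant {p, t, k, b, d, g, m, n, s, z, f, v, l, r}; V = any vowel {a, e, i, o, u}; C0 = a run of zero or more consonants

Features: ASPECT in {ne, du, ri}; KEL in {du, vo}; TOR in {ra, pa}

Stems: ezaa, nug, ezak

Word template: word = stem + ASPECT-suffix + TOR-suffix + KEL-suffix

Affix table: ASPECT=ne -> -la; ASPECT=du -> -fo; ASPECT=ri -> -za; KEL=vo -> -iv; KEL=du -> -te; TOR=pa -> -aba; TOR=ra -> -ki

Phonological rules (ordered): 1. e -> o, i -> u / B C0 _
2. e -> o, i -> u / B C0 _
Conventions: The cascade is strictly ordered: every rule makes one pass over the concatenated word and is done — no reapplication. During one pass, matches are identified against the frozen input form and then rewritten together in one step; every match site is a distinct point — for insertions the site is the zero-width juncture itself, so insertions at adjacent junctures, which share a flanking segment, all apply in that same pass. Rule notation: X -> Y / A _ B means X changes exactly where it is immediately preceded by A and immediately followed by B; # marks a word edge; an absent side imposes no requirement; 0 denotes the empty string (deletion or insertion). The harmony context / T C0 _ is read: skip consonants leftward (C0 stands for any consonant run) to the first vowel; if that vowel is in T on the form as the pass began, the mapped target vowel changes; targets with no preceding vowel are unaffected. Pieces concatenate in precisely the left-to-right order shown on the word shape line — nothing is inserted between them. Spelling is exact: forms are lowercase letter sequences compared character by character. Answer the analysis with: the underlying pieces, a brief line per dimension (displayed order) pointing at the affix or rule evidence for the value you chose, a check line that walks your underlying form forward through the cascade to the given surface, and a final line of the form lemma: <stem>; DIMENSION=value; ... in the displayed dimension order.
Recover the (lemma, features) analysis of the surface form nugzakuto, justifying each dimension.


underlying: nug-za-ki-te
ASPECT=ri - signalled by the affix -za
KEL=du - signalled by the affix -te
TOR=ra - signalled by the affix -ki
check: nugzakite -> nugzakute -> nugzakuto
lemma: nug; ASPECT=ri; KEL=du; TOR=ra


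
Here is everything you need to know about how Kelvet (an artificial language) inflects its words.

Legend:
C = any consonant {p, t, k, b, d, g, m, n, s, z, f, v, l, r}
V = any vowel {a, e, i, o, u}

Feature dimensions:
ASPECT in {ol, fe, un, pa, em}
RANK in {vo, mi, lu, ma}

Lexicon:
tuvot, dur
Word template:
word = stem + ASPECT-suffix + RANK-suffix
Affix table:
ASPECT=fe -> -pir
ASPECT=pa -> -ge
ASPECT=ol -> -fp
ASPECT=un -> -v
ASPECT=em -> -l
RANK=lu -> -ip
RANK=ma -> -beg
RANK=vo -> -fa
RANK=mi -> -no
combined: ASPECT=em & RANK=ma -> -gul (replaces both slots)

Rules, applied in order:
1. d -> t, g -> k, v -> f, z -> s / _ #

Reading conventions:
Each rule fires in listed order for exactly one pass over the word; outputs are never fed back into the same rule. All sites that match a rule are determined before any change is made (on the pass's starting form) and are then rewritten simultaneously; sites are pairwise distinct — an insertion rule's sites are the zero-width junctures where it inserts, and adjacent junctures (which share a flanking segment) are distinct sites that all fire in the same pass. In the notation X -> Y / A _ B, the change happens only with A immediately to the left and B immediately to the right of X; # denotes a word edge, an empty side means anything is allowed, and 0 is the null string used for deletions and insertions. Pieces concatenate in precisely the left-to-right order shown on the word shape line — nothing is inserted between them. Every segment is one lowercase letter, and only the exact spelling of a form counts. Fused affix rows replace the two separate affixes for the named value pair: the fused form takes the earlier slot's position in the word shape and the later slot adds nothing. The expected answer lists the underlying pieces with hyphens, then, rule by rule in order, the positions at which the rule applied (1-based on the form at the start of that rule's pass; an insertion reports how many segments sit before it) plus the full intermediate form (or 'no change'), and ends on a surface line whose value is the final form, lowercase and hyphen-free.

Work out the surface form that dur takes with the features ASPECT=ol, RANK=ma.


underlying: dur-fp-beg
1. d -> t, g -> k, v -> f, z -> s / _ #: fires at position(s) 8: durfpbek
surface: durfpbek


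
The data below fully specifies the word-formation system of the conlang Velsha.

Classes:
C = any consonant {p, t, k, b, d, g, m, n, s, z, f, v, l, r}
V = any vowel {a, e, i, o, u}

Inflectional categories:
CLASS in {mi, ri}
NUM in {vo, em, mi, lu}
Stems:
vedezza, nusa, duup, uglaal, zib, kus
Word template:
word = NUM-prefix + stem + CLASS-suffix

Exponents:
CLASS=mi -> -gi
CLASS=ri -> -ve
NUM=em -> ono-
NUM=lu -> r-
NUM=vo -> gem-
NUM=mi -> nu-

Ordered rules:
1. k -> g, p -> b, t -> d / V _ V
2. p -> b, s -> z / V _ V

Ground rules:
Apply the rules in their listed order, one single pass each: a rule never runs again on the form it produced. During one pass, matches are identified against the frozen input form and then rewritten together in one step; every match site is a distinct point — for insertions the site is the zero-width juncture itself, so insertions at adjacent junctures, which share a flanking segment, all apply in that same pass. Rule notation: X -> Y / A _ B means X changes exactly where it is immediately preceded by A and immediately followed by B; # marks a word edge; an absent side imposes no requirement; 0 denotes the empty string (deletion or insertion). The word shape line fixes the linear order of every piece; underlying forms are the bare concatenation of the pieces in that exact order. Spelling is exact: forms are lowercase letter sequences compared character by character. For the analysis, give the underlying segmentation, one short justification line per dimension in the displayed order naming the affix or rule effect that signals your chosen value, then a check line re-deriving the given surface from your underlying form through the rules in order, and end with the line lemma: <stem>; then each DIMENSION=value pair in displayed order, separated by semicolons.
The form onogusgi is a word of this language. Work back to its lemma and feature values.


underlying: ono-kus-gi
CLASS=mi - signalled by the affix -gi
NUM=em - signalled by the affix ono-
check: onokusgi -> onogusgi -> onogusgi
lemma: kus; CLASS=mi; NUM=em


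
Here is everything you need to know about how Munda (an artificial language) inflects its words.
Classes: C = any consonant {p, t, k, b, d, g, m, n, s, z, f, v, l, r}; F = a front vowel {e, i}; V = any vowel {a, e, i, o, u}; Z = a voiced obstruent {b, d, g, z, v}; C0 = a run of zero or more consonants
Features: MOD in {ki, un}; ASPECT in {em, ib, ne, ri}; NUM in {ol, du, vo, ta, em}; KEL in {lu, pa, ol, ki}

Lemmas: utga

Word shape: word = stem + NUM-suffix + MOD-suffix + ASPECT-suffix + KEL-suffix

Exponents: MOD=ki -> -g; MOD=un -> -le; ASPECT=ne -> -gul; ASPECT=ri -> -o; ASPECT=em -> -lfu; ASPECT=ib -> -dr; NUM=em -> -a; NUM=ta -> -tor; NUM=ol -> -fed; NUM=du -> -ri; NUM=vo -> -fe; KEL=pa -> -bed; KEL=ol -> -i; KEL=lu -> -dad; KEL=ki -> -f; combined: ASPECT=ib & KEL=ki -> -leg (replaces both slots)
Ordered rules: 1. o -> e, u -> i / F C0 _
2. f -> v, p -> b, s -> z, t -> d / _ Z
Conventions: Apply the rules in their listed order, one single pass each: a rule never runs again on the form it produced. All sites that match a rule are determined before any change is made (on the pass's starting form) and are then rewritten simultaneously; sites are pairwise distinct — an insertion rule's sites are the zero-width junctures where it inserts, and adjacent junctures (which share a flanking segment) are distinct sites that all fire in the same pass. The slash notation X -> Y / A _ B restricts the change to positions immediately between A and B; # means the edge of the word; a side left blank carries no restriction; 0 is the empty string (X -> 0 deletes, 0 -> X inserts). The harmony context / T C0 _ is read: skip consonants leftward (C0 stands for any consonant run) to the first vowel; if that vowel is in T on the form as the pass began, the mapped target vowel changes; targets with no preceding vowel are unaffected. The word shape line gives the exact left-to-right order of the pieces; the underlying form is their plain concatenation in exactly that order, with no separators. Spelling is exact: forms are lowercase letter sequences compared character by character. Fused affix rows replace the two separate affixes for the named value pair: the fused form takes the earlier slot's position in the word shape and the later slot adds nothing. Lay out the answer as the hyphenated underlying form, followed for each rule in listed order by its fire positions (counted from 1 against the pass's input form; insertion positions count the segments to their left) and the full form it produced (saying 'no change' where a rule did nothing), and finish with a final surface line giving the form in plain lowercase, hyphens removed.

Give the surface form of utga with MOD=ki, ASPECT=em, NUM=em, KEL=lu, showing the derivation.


underlying: utga-a-g-lfu-dad
1. o -> e, u -> i / F C0 _: no change
2. f -> v, p -> b, s -> z, t -> d / _ Z: fires at position(s) 2: udgaaglfudad
surface: udgaaglfudad


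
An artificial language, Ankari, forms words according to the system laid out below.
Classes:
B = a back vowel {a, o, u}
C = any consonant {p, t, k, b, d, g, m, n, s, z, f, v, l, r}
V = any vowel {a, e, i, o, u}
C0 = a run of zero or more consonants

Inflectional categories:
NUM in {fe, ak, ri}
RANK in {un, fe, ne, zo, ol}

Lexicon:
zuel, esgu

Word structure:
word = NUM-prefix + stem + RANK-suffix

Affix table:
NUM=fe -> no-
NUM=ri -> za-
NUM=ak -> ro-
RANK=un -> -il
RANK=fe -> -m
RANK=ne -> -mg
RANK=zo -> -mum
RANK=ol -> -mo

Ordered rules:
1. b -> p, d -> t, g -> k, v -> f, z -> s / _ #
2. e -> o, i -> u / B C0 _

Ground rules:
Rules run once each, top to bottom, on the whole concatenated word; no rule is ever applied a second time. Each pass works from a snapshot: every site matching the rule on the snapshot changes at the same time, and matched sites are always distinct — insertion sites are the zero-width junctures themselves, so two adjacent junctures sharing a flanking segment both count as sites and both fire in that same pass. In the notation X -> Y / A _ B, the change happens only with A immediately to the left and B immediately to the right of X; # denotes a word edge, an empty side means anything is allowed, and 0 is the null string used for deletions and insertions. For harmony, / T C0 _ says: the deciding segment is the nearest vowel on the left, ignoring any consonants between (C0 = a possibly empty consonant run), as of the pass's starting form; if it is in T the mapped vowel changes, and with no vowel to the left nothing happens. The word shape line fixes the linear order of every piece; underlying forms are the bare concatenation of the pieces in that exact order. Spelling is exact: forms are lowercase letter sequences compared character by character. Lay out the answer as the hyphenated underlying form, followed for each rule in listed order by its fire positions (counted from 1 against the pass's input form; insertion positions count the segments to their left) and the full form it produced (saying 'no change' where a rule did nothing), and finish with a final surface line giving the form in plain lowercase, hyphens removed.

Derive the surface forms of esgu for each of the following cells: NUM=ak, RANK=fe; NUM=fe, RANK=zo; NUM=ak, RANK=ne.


cell NUM=ak, RANK=fe:
underlying: ro-esgu-m
1. b -> p, d -> t, g -> k, v -> f, z -> s / _ #: no change
2. e -> o, i -> u / B C0 _: fires at position(s) 3: roosgum
surface: roosgum

cell NUM=fe, RANK=zo:
underlying: no-esgu-mum
1. b -> p, d -> t, g -> k, v -> f, z -> s / _ #: no change
2. e -> o, i -> u / B C0 _: fires at position(s) 3: noosgumum
surface: noosgumum

cell NUM=ak, RANK=ne:
underlying: ro-esgu-mg
1. b -> p, d -> t, g -> k, v -> f, z -> s / _ #: fires at position(s) 8: roesgumk
2. e -> o, i -> u / B C0 _: fires at position(s) 3: roosgumk
surface: roosgumk


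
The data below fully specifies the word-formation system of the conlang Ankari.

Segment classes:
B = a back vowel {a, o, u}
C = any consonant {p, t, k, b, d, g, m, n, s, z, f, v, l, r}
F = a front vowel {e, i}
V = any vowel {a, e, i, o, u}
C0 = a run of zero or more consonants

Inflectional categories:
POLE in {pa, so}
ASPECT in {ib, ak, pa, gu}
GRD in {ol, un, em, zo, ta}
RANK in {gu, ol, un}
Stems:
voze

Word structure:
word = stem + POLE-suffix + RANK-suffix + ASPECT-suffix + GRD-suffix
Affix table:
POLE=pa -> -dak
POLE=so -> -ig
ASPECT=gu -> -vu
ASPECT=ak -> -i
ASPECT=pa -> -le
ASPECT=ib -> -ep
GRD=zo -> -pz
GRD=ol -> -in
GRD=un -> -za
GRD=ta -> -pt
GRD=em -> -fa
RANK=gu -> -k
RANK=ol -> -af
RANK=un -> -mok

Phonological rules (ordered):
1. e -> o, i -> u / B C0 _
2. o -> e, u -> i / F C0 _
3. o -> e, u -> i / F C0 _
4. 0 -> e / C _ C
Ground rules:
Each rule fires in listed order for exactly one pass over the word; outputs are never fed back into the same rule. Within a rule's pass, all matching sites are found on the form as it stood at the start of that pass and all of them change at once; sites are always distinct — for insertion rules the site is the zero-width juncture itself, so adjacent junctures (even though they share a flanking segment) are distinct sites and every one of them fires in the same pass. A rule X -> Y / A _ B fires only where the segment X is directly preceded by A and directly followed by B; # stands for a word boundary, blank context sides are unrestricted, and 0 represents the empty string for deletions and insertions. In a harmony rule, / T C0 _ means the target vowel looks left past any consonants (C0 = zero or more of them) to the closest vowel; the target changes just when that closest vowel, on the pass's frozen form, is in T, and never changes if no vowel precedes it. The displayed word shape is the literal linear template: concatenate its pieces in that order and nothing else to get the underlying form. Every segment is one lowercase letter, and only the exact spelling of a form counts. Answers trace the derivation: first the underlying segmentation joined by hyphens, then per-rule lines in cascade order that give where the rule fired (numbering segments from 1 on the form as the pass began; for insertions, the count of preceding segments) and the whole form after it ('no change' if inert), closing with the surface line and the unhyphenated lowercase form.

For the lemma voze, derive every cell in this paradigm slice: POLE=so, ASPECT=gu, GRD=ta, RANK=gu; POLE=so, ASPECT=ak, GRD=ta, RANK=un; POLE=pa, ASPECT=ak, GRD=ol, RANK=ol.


cell POLE=so, ASPECT=gu, GRD=ta, RANK=gu:
underlying: voze-ig-k-vu-pt
1. e -> o, i -> u / B C0 _: fires at position(s) 4: vozoigkvupt
2. o -> e, u -> i / F C0 _: fires at position(s) 9: vozoigkvipt
3. o -> e, u -> i / F C0 _: no change
4. 0 -> e / C _ C: inserts after position(s) 6, 7, 10: vozoigekevipet
surface: vozoigekevipet

cell POLE=so, ASPECT=ak, GRD=ta, RANK=un:
underlying: voze-ig-mok-i-pt
1. e -> o, i -> u / B C0 _: fires at position(s) 4, 10: vozoigmokupt
2. o -> e, u -> i / F C0 _: fires at position(s) 8: vozoigmekupt
3. o -> e, u -> i / F C0 _: fires at position(s) 10: vozoigmekipt
4. 0 -> e / C _ C: inserts after position(s) 6, 11: vozoigemekipet
surface: vozoigemekipet

cell POLE=pa, ASPECT=ak, GRD=ol, RANK=ol:
underlying: voze-dak-af-i-in
1. e -> o, i -> u / B C0 _: fires at position(s) 4, 10: vozodakafuin
2. o -> e, u -> i / F C0 _: no change
3. o -> e, u -> i / F C0 _: no change
4. 0 -> e / C _ C: no change
surface: vozodakafuin


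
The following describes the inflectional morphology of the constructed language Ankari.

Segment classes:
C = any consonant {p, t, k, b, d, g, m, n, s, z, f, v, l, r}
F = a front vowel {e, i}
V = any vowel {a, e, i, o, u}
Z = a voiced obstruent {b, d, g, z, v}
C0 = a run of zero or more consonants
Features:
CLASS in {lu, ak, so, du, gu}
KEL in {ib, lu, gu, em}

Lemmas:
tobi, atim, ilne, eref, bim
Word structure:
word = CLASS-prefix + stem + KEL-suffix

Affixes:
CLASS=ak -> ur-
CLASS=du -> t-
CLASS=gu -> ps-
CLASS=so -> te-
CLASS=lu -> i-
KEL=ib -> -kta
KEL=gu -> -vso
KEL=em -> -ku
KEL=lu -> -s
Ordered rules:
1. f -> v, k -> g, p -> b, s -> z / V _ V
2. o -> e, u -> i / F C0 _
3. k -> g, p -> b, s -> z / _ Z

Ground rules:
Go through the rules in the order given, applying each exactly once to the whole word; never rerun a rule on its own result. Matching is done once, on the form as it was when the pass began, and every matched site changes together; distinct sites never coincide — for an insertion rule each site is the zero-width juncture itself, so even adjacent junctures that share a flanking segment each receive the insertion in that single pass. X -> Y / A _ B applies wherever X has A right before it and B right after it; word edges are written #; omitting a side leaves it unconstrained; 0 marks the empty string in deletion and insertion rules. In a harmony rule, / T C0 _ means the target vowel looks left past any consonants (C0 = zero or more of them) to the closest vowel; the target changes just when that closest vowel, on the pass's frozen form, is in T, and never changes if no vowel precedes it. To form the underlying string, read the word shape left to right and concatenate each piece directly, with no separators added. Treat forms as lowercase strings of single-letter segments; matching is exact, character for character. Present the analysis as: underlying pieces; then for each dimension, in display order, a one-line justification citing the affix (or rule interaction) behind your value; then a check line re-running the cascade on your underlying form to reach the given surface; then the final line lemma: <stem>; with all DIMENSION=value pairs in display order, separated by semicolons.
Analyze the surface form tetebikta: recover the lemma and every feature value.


underlying: te-tobi-kta
CLASS=so - signalled by the affix te-
KEL=ib - signalled by the affix -kta
check: tetobikta -> tetobikta -> tetebikta -> tetebikta
lemma: tobi; CLASS=so; KEL=ib


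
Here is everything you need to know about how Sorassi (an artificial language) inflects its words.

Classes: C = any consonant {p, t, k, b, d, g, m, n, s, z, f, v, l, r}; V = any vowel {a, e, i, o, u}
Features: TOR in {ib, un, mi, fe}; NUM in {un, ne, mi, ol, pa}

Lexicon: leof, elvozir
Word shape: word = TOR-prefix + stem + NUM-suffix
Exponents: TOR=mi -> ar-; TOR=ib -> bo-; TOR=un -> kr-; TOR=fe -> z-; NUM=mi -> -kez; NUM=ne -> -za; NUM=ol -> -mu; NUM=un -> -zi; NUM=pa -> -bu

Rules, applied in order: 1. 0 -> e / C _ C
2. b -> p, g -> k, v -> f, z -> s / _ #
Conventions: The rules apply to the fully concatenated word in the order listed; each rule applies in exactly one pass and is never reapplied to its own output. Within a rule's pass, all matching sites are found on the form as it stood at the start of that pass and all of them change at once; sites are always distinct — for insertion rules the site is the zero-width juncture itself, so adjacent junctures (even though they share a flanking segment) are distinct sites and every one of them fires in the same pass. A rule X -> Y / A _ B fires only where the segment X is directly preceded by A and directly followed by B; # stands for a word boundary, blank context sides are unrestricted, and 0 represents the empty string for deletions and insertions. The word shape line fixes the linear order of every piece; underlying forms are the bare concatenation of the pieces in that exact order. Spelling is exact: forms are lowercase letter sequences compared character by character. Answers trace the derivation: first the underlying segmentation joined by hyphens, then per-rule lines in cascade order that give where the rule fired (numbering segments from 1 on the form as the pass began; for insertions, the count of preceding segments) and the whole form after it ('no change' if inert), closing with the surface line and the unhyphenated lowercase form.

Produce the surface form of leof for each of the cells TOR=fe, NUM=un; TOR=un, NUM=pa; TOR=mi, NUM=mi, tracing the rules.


cell TOR=fe, NUM=un:
underlying: z-leof-zi
1. 0 -> e / C _ C: inserts after position(s) 1, 5: zeleofezi
2. b -> p, g -> k, v -> f, z -> s / _ #: no change
surface: zeleofezi

cell TOR=un, NUM=pa:
underlying: kr-leof-bu
1. 0 -> e / C _ C: inserts after position(s) 1, 2, 6: kereleofebu
2. b -> p, g -> k, v -> f, z -> s / _ #: no change
surface: kereleofebu

cell TOR=mi, NUM=mi:
underlying: ar-leof-kez
1. 0 -> e / C _ C: inserts after position(s) 2, 6: areleofekez
2. b -> p, g -> k, v -> f, z -> s / _ #: fires at position(s) 11: areleofekes
surface: areleofekes


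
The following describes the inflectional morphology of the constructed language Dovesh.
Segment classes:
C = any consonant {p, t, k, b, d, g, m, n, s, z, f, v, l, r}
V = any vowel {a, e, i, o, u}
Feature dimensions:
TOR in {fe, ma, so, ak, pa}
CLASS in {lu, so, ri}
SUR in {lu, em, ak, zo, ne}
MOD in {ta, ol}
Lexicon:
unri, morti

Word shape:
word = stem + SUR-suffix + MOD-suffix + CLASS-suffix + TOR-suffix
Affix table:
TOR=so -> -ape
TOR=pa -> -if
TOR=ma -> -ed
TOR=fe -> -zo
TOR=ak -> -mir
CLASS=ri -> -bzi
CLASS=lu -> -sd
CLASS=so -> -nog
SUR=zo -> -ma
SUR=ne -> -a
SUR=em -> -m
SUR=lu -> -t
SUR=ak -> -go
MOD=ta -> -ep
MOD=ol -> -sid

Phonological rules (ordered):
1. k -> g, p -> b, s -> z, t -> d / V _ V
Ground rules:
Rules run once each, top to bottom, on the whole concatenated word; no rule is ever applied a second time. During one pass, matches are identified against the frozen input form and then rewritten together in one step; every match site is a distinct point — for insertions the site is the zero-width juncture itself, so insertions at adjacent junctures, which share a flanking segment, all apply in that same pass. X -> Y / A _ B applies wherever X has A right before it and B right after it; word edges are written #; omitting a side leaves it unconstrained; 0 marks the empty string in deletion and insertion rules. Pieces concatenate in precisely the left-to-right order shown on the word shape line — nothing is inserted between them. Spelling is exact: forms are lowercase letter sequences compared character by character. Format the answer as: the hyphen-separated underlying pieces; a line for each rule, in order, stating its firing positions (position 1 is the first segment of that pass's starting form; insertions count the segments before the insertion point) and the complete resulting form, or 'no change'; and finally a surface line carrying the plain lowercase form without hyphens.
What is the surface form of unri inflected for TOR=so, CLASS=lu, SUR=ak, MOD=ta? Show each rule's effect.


underlying: unri-go-ep-sd-ape
1. k -> g, p -> b, s -> z, t -> d / V _ V: fires at position(s) 12: unrigoepsdabe
surface: unrigoepsdabe


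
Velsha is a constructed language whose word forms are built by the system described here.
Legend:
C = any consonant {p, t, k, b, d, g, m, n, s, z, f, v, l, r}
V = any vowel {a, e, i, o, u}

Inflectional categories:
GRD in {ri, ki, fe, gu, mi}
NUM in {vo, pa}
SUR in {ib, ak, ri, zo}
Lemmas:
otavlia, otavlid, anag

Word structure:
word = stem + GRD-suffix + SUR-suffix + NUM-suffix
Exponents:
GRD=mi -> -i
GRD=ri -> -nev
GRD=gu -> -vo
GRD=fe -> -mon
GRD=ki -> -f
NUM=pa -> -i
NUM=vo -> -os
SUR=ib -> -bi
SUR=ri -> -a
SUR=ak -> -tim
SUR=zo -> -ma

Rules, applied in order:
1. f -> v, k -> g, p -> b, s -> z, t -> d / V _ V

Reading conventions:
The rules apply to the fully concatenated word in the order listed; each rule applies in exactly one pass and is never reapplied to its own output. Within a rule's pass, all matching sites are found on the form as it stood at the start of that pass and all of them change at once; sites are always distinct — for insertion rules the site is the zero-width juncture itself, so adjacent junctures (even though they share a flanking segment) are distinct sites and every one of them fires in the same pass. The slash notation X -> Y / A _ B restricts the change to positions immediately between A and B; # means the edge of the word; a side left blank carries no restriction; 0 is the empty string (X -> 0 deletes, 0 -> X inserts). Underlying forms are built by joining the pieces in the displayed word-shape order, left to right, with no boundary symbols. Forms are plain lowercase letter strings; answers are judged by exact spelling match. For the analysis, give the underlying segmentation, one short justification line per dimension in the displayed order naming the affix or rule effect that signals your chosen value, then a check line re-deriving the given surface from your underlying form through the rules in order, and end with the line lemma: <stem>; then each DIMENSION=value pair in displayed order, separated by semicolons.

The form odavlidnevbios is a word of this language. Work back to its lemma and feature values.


underlying: otavlid-nev-bi-os
GRD=ri - signalled by the affix -nev
NUM=vo - signalled by the affix -os
SUR=ib - signalled by the affix -bi
check: otavlidnevbios -> odavlidnevbios
lemma: otavlid; GRD=ri; NUM=vo; SUR=ib


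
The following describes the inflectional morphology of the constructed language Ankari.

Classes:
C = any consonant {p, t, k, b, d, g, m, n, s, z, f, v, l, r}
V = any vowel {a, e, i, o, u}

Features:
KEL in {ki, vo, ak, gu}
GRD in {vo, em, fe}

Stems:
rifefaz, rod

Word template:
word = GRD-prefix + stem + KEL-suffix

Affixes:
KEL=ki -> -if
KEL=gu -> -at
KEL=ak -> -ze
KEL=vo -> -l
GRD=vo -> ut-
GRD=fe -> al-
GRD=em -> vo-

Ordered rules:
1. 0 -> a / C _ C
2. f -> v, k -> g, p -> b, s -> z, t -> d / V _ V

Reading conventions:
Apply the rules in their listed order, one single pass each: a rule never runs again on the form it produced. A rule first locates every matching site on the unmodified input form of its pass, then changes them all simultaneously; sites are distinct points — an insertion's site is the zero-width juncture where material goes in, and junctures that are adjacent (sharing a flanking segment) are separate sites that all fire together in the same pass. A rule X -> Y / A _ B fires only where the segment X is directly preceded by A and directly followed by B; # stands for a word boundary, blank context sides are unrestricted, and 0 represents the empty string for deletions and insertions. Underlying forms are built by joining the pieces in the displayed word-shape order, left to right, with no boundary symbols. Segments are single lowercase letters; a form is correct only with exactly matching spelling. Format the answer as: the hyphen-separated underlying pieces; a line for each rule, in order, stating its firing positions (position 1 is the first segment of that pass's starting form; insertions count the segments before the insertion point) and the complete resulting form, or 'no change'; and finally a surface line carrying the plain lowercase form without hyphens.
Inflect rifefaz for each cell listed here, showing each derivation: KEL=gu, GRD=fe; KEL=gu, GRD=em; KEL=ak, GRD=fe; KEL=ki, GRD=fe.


cell KEL=gu, GRD=fe:
underlying: al-rifefaz-at
1. 0 -> a / C _ C: inserts after position(s) 2: alarifefazat
2. f -> v, k -> g, p -> b, s -> z, t -> d / V _ V: fires at position(s) 6, 8: alarivevazat
surface: alarivevazat

cell KEL=gu, GRD=em:
underlying: vo-rifefaz-at
1. 0 -> a / C _ C: no change
2. f -> v, k -> g, p -> b, s -> z, t -> d / V _ V: fires at position(s) 5, 7: vorivevazat
surface: vorivevazat

cell KEL=ak, GRD=fe:
underlying: al-rifefaz-ze
1. 0 -> a / C _ C: inserts after position(s) 2, 9: alarifefazaze
2. f -> v, k -> g, p -> b, s -> z, t -> d / V _ V: fires at position(s) 6, 8: alarivevazaze
surface: alarivevazaze

cell KEL=ki, GRD=fe:
underlying: al-rifefaz-if
1. 0 -> a / C _ C: inserts after position(s) 2: alarifefazif
2. f -> v, k -> g, p -> b, s -> z, t -> d / V _ V: fires at position(s) 6, 8: alarivevazif
surface: alarivevazif


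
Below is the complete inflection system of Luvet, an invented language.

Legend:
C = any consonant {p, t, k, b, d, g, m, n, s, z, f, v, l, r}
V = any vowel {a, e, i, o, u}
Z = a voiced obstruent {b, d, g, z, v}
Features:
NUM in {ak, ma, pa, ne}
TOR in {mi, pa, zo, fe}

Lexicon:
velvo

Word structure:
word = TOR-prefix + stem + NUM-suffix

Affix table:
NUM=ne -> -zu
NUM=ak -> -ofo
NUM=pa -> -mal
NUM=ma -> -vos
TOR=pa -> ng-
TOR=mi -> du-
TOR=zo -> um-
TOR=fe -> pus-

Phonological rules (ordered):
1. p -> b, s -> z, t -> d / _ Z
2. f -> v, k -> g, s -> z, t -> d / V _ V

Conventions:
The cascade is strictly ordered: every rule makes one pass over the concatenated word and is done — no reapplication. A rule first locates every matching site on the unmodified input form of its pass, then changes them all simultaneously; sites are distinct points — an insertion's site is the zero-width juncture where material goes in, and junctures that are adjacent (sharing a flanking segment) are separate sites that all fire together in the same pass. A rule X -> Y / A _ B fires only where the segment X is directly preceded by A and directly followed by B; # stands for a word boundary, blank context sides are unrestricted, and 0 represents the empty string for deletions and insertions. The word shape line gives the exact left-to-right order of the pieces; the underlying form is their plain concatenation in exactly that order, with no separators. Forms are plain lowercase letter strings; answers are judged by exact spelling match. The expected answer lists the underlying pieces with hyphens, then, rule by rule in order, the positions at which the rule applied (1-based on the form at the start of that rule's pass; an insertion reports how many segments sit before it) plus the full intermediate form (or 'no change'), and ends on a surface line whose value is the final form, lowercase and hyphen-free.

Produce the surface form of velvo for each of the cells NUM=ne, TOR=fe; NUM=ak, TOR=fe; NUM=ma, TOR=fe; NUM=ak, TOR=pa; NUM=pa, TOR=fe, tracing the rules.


cell NUM=ne, TOR=fe:
underlying: pus-velvo-zu
1. p -> b, s -> z, t -> d / _ Z: fires at position(s) 3: puzvelvozu
2. f -> v, k -> g, s -> z, t -> d / V _ V: no change
surface: puzvelvozu

cell NUM=ak, TOR=fe:
underlying: pus-velvo-ofo
1. p -> b, s -> z, t -> d / _ Z: fires at position(s) 3: puzvelvoofo
2. f -> v, k -> g, s -> z, t -> d / V _ V: fires at position(s) 10: puzvelvoovo
surface: puzvelvoovo

cell NUM=ma, TOR=fe:
underlying: pus-velvo-vos
1. p -> b, s -> z, t -> d / _ Z: fires at position(s) 3: puzvelvovos
2. f -> v, k -> g, s -> z, t -> d / V _ V: no change
surface: puzvelvovos

cell NUM=ak, TOR=pa:
underlying: ng-velvo-ofo
1. p -> b, s -> z, t -> d / _ Z: no change
2. f -> v, k -> g, s -> z, t -> d / V _ V: fires at position(s) 9: ngvelvoovo
surface: ngvelvoovo

cell NUM=pa, TOR=fe:
underlying: pus-velvo-mal
1. p -> b, s -> z, t -> d / _ Z: fires at position(s) 3: puzvelvomal
2. f -> v, k -> g, s -> z, t -> d / V _ V: no change
surface: puzvelvomal


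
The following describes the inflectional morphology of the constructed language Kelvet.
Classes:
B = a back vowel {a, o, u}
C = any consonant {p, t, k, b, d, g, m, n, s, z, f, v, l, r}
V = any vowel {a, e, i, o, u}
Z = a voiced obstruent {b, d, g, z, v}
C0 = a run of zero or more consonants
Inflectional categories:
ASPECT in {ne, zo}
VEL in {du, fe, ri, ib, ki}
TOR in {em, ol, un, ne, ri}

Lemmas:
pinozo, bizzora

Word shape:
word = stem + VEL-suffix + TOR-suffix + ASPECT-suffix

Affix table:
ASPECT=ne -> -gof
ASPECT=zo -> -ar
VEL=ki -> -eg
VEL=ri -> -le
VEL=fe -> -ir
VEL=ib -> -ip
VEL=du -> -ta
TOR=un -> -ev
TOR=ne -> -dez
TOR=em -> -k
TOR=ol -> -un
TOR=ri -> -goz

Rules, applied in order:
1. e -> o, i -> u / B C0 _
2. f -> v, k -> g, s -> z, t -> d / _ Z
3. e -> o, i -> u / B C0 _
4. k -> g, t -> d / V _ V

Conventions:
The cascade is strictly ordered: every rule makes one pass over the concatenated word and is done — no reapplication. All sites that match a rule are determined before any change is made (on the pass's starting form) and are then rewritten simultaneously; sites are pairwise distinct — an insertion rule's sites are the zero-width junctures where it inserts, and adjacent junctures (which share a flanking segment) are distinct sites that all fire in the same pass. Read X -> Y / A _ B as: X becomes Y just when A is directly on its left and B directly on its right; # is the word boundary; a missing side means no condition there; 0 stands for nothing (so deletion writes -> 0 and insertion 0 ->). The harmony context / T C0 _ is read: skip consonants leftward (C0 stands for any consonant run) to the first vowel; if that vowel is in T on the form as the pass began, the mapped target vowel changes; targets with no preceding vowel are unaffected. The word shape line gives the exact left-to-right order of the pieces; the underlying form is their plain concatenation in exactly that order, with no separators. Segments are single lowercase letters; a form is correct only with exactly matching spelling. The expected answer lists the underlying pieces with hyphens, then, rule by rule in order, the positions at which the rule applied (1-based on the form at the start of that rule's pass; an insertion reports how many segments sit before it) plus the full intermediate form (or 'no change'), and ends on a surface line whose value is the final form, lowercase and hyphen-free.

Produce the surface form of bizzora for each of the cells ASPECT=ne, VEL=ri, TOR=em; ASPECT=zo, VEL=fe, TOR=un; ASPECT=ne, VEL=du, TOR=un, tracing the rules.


cell ASPECT=ne, VEL=ri, TOR=em:
underlying: bizzora-le-k-gof
1. e -> o, i -> u / B C0 _: fires at position(s) 9: bizzoralokgof
2. f -> v, k -> g, s -> z, t -> d / _ Z: fires at position(s) 10: bizzoraloggof
3. e -> o, i -> u / B C0 _: no change
4. k -> g, t -> d / V _ V: no change
surface: bizzoraloggof

cell ASPECT=zo, VEL=fe, TOR=un:
underlying: bizzora-ir-ev-ar
1. e -> o, i -> u / B C0 _: fires at position(s) 8: bizzoraurevar
2. f -> v, k -> g, s -> z, t -> d / _ Z: no change
3. e -> o, i -> u / B C0 _: fires at position(s) 10: bizzoraurovar
4. k -> g, t -> d / V _ V: no change
surface: bizzoraurovar

cell ASPECT=ne, VEL=du, TOR=un:
underlying: bizzora-ta-ev-gof
1. e -> o, i -> u / B C0 _: fires at position(s) 10: bizzorataovgof
2. f -> v, k -> g, s -> z, t -> d / _ Z: no change
3. e -> o, i -> u / B C0 _: no change
4. k -> g, t -> d / V _ V: fires at position(s) 8: bizzoradaovgof
surface: bizzoradaovgof
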